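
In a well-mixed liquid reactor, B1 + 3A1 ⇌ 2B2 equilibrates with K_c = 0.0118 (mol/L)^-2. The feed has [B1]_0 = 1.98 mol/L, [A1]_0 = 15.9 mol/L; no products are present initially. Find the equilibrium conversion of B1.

Let X = conversion of B1; extent ξ = 1.98·X mol/L.
Concentrations: [B1] = 1.98 − 1.98X; [A1] = 15.9 − 5.94X; [B2] = 3.96X.
K_c = [B2]^2 / ([B1] [A1]^3).
Solving K_c = 0.0118 for X ∈ (0,1): X = 0.749.

X = 0.749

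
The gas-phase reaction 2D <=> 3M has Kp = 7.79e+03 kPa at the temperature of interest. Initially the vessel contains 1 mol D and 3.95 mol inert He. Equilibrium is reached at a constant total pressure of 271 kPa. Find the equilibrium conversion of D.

X = 0.878

Take 1 mol D as basis and let X be its fractional conversion, so ξ = 0.5X.
Species balance: n_D = 1 − X; n_M = 1.5X; n_I = 3.95 (inert).
n_T = Σnᵢ = 4.95 + 0.5X.
With p_i = (n_i/n_T)P, Kp = p_M^3 / (p_D^2).
This yields a degree-3 equation in X; solving on (0,1), X = 0.878.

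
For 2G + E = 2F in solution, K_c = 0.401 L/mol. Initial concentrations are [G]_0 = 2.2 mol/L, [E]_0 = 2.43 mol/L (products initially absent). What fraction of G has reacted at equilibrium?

Let X = conversion of G; extent ξ = 2.2X/2 mol/L.
Concentrations: [G] = 2.2 − 2.2X; [E] = 2.43 − 1.1X; [F] = 2.2X.
K_c = [F]^2 / ([G]^2 [E]).
This equals 0.401 at X = 0.467 (the root in 0 < X < 1).

X = 0.467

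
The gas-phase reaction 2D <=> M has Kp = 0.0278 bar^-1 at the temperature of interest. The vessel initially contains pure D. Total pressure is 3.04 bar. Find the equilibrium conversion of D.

Take 1 mol D as basis and let X be its fractional conversion, so ξ = 0.5X.
Moles: n_D = 1 − X; n_M = 0.5X.
Summing: n_T = 1 − 0.5X.
With p_i = (n_i/n_T)P, Kp = p_M / (p_D^2).
Setting this equal to 0.0278 bar^-1 and taking the physical root (0 < X < 1) gives X = 0.136.

X = 0.136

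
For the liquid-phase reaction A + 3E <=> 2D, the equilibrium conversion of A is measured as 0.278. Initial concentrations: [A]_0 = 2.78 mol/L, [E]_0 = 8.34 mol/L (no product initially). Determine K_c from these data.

Let X = conversion of A.
Concentrations: [A] = 2.78 − 2.78X; [E] = 8.34 − 8.34X; [D] = 5.56X.
At X = 0.278: [A] = 2.01, [E] = 6.02, [D] = 1.55.
K_c = [D]^2 / ([A] [E]^3) = 0.00545 (mol/L)^-2.

K_c = 0.00545 (mol/L)^-2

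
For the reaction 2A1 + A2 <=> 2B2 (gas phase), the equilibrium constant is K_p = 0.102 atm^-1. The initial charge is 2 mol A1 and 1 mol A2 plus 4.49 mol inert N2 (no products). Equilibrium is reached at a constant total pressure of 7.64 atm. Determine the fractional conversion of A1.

X = 0.224

Basis: 2 mol A1 initially; let X = conversion of A1. Extent ξ = X.
Mole table: n_A1 = 2 − 2X; n_A2 = 1 − X; n_B2 = 2X; n_I = 4.49 (inert).
Total moles n_T = 7.49 − X.
With p_i = (n_i/n_T)P, K_p = p_B2^2 / (p_A1^2 p_A2).
Equating to 0.102 atm^-1 and solving on 0 < X < 1: X = 0.224.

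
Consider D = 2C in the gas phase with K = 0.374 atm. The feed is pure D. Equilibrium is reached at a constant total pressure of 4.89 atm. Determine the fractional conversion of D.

X = 0.137

Basis: 1 mol D initially; let X = conversion of D. Extent ξ = X.
Species balance: n_D = 1 − X; n_C = 2X.
Total moles n_T = 1 + X.
y_i = n_i/n_T, p_i = y_i·P. K = p_C^2 / (p_D).
Substituting and setting equal to 0.374 atm gives a polynomial in X; the root in (0,1) is X = 0.137.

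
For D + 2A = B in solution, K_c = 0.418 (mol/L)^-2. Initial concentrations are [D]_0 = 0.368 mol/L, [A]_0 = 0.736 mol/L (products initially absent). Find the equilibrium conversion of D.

X = 0.143

Let X = conversion of D; extent ξ = 0.368·X mol/L.
Concentrations: [D] = 0.368 − 0.368X; [A] = 0.736 − 0.736X; [B] = 0.368X.
K_c = [B] / ([D] [A]^2).
Setting equal to 0.418 and solving for X on (0,1) gives X = 0.143.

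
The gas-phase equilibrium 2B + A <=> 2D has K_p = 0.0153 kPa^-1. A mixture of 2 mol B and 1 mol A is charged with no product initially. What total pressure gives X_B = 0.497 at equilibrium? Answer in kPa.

P = 318 kPa

Basis: 2 mol B initially; let X = conversion of B. Extent ξ = X.
At extent ξ: n_B = 2 − 2X; n_A = 1 − X; n_D = 2X.
Summing: n_T = 3 − X.
K_p = p_D^2 / (p_B^2 p_A) with p_i = (n_i/n_T)·P.
At X = 0.497: the mole-fraction product g(X) = Π y_i^ν_i = 4.858. Since K_p = g(X)·P^{-1}, P = (g/K_p)^(1/1) = (4.858/0.0153)^(1/1) = 318 kPa.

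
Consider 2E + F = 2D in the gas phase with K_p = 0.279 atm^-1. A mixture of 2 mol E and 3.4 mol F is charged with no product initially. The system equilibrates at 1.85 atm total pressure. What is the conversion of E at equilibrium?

X = 0.358

Take 2 mol E as basis and let X be its fractional conversion, so ξ = X.
Mole table: n_E = 2 − 2X; n_F = 3.4 − X; n_D = 2X.
n_T = Σnᵢ = 5.4 − X.
With p_i = (n_i/n_T)P, K_p = p_D^2 / (p_E^2 p_F).
Setting this equal to 0.279 atm^-1 and taking the physical root (0 < X < 1) gives X = 0.358.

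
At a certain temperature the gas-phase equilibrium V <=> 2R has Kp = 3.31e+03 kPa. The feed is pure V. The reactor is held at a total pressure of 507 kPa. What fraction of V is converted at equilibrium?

X = 0.787

Take 1 mol V as basis and let X be its fractional conversion, so ξ = X.
Mole table: n_V = 1 − X; n_R = 2X.
Summing: n_T = 1 + X.
Mole fractions y_i = n_i/n_T; Kp = p_R^2 / (p_V) with p_i = y_i·P.
Setting this equal to 3.31e+03 kPa and taking the physical root (0 < X < 1) gives X = 0.787.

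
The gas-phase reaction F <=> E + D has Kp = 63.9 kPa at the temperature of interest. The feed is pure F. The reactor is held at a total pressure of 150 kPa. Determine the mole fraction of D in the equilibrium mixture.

Take 1 mol F as basis and let X be its fractional conversion, so ξ = X.
Moles: n_F = 1 − X; n_E = X; n_D = X.
Summing: n_T = 1 + X.
Mole fractions y_i = n_i/n_T; Kp = p_E p_D / (p_F) with p_i = y_i·P.
Equating to 63.9 kPa and solving on 0 < X < 1: X = 0.547.
Then n_D = 0.547, n_T = 1.55, so y_D = 0.353.

y_D = 0.353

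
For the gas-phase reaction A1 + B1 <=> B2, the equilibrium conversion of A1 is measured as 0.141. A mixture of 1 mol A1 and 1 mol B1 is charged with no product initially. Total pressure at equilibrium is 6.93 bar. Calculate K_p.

Let X = conversion of A1 (basis 1 mol A1); extent of reaction ξ = X.
Species balance: n_A1 = 1 − X; n_B1 = 1 − X; n_B2 = X.
Total moles n_T = 2 − X.
At X = 0.141: n_A1 = 0.859, n_B1 = 0.859, n_B2 = 0.141, n_T = 1.86.
p_i = (n_i/n_T)·P. K_p = p_B2 / (p_A1 p_B1) = 0.0513 bar^-1.

K_p = 0.0513 bar^-1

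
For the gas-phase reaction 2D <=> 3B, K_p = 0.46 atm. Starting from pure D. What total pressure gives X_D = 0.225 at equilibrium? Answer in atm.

Take 1 mol D as basis and let X be its fractional conversion, so ξ = 0.5X.
At extent ξ: n_D = 1 − X; n_B = 1.5X.
Summing: n_T = 1 + 0.5X.
K_p = p_B^3 / (p_D^2) with p_i = (n_i/n_T)·P.
At X = 0.225: the mole-fraction product g(X) = Π y_i^ν_i = 0.05753. Since K_p = g(X)·P^{1}, P = (K_p/g)^(1/1) = (0.46/0.05753)^(1/1) = 8 atm.

P = 8 atm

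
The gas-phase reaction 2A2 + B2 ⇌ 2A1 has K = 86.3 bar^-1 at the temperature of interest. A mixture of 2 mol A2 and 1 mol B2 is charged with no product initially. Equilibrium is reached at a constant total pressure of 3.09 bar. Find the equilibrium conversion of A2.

X = 0.823

Basis: 2 mol A2 initially; let X = conversion of A2. Extent ξ = X.
Moles: n_A2 = 2 − 2X; n_B2 = 1 − X; n_A1 = 2X.
n_T = Σnᵢ = 3 − X.
With p_i = (n_i/n_T)P, K = p_A1^2 / (p_A2^2 p_B2).
Substituting and setting equal to 86.3 bar^-1 gives a polynomial in X; the root in (0,1) is X = 0.823.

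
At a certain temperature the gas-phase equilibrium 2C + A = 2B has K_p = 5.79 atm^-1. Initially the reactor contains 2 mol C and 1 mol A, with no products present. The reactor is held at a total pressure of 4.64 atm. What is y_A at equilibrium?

Basis: 2 mol C initially; let X = conversion of C. Extent ξ = X.
Species balance: n_C = 2 − 2X; n_A = 1 − X; n_B = 2X.
Summing: n_T = 3 − X.
With p_i = (n_i/n_T)P, K_p = p_B^2 / (p_C^2 p_A).
Equating to 5.79 atm^-1 and solving on 0 < X < 1: X = 0.663.
Then n_A = 0.337, n_T = 2.34, so y_A = 0.144.

y_A = 0.144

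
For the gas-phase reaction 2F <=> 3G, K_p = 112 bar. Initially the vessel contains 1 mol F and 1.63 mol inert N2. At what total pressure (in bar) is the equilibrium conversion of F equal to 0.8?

Let X = conversion of F (basis 1 mol F); extent of reaction ξ = 0.5X.
Moles: n_F = 1 − X; n_G = 1.5X; n_I = 1.63 (inert).
n_T = Σnᵢ = 2.63 + 0.5X.
K_p = p_G^3 / (p_F^2) with p_i = (n_i/n_T)·P.
At X = 0.8: the mole-fraction product g(X) = Π y_i^ν_i = 14.26. Since K_p = g(X)·P^{1}, P = (K_p/g)^(1/1) = (112/14.26)^(1/1) = 7.86 bar.

P = 7.86 bar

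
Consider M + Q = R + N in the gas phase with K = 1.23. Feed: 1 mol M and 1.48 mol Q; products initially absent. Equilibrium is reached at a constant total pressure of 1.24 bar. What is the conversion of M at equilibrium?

X = 0.626

Basis: 1 mol M initially; let X = conversion of M. Extent ξ = X.
Species balance: n_M = 1 − X; n_Q = 1.48 − X; n_R = X; n_N = X.
Total moles n_T = 2.48 (Δν = 0, constant).
With p_i = (n_i/n_T)P, K = p_R p_N / (p_M p_Q).
This yields a degree-2 equation in X; solving on (0,1), X = 0.626.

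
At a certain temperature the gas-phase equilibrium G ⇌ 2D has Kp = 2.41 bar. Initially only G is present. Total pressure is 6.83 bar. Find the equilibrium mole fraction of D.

Take 1 mol G as basis and let X be its fractional conversion, so ξ = X.
Mole table: n_G = 1 − X; n_D = 2X.
Total moles n_T = 1 + X.
With p_i = (n_i/n_T)P, Kp = p_D^2 / (p_G).
Setting this equal to 2.41 bar and taking the physical root (0 < X < 1) gives X = 0.285.
Then n_D = 0.569, n_T = 1.28, so y_D = 0.443.

y_D = 0.443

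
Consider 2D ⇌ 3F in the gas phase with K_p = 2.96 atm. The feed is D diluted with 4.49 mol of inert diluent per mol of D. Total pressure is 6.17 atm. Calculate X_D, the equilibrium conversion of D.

X = 0.550

Let X = conversion of D (basis 1 mol D); extent of reaction ξ = 0.5X.
Moles: n_D = 1 − X; n_F = 1.5X; n_I = 4.49 (inert).
n_T = Σnᵢ = 5.49 + 0.5X.
With p_i = (n_i/n_T)P, K_p = p_F^3 / (p_D^2).
This yields a degree-3 equation in X; solving on (0,1), X = 0.550.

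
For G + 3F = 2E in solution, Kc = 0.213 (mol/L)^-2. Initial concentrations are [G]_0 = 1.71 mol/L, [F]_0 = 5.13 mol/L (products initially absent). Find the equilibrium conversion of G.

Let X = conversion of G; extent ξ = 1.71·X mol/L.
Concentrations: [G] = 1.71 − 1.71X; [F] = 5.13 − 5.13X; [E] = 3.42X.
Kc = [E]^2 / ([G] [F]^3).
Solving Kc = 0.213 for X ∈ (0,1): X = 0.504.

X = 0.504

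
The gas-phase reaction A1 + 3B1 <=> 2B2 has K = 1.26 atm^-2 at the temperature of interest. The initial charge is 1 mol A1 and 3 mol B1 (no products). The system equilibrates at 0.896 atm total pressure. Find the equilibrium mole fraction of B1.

Let X = conversion of A1 (basis 1 mol A1); extent of reaction ξ = X.
Mole table: n_A1 = 1 − X; n_B1 = 3 − 3X; n_B2 = 2X.
Summing: n_T = 4 − 2X.
Mole fractions y_i = n_i/n_T; K = p_B2^2 / (p_A1 p_B1^3) with p_i = y_i·P.
Equating to 1.26 atm^-2 and solving on 0 < X < 1: X = 0.342.
Then n_B1 = 1.98, n_T = 3.32, so y_B1 = 0.596.

y_B1 = 0.596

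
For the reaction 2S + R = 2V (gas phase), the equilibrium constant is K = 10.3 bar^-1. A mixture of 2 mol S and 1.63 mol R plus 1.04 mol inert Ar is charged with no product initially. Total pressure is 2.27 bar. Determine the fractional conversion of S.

Let X = conversion of S (basis 2 mol S); extent of reaction ξ = X.
At extent ξ: n_S = 2 − 2X; n_R = 1.63 − X; n_V = 2X; n_I = 1.04 (inert).
Summing: n_T = 4.67 − X.
With p_i = (n_i/n_T)P, K = p_V^2 / (p_S^2 p_R).
Substituting and setting equal to 10.3 bar^-1 gives a polynomial in X; the root in (0,1) is X = 0.701.

X = 0.701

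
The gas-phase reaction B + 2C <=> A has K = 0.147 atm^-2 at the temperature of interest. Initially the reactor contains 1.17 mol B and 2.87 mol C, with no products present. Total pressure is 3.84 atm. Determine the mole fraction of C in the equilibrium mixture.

y_C = 0.610

Let X = conversion of B (basis 1.17 mol B); extent of reaction ξ = 1.17X.
Moles: n_B = 1.17 − 1.17X; n_C = 2.87 − 2.34X; n_A = 1.17X.
Summing: n_T = 4.04 − 2.34X.
y_i = n_i/n_T, p_i = y_i·P. K = p_A / (p_B p_C^2).
This yields a degree-3 equation in X; solving on (0,1), X = 0.446.
Then n_C = 1.83, n_T = 3, so y_C = 0.610.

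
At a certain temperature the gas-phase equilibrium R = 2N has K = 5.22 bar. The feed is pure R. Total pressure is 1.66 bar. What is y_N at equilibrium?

Take 1 mol R as basis and let X be its fractional conversion, so ξ = X.
At extent ξ: n_R = 1 − X; n_N = 2X.
n_T = Σnᵢ = 1 + X.
With p_i = (n_i/n_T)P, K = p_N^2 / (p_R).
Equating to 5.22 bar and solving on 0 < X < 1: X = 0.663.
Then n_N = 1.33, n_T = 1.66, so y_N = 0.798.

y_N = 0.798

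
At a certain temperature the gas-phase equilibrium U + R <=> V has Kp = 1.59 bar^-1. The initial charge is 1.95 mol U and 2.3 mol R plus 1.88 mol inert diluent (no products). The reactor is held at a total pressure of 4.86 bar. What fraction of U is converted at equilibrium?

Let X = conversion of U (basis 1.95 mol U); extent of reaction ξ = 1.95X.
At extent ξ: n_U = 1.95 − 1.95X; n_R = 2.3 − 1.95X; n_V = 1.95X; n_I = 1.88 (inert).
n_T = Σnᵢ = 6.13 − 1.95X.
y_i = n_i/n_T, p_i = y_i·P. Kp = p_V / (p_U p_R).
Equating to 1.59 bar^-1 and solving on 0 < X < 1: X = 0.629.

X = 0.629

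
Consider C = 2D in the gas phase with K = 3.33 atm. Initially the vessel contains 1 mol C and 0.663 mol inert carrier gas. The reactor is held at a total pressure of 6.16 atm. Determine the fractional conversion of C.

Take 1 mol C as basis and let X be its fractional conversion, so ξ = X.
Mole table: n_C = 1 − X; n_D = 2X; n_I = 0.663 (inert).
Total moles n_T = 1.66 + X.
Mole fractions y_i = n_i/n_T; K = p_D^2 / (p_C) with p_i = y_i·P.
This yields a degree-2 equation in X; solving on (0,1), X = 0.407.

X = 0.407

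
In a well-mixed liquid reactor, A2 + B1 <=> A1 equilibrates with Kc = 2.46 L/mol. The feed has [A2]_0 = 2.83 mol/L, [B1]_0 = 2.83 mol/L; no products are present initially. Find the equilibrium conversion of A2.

Let X = conversion of A2; extent ξ = 2.83·X mol/L.
Concentrations: [A2] = 2.83 − 2.83X; [B1] = 2.83 − 2.83X; [A1] = 2.83X.
Kc = [A1] / ([A2] [B1]).
Equating to 2.46 L/mol: the physical root is X = 0.686.

X = 0.686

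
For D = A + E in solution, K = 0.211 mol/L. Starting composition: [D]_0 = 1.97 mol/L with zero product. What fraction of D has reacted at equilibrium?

Let X = conversion of D; extent ξ = 1.97·X mol/L.
Concentrations: [D] = 1.97 − 1.97X; [A] = 1.97X; [E] = 1.97X.
K = [A] [E] / ([D]).
This equals 0.211 at X = 0.278 (the root in 0 < X < 1).

X = 0.278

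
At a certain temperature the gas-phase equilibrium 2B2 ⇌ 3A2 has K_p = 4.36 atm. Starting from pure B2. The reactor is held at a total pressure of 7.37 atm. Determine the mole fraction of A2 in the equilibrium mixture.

Let X = conversion of B2 (basis 1 mol B2); extent of reaction ξ = 0.5X.
Moles: n_B2 = 1 − X; n_A2 = 1.5X.
Summing: n_T = 1 + 0.5X.
Mole fractions y_i = n_i/n_T; K_p = p_A2^3 / (p_B2^2) with p_i = y_i·P.
Equating to 4.36 atm and solving on 0 < X < 1: X = 0.416.
Then n_A2 = 0.624, n_T = 1.21, so y_A2 = 0.517.

y_A2 = 0.517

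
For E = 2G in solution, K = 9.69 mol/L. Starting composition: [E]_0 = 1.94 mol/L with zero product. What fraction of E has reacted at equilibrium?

Let X = conversion of E; extent ξ = 1.94·X mol/L.
Concentrations: [E] = 1.94 − 1.94X; [G] = 3.88X.
K = [G]^2 / ([E]).
Equating to 9.69 mol/L: the physical root is X = 0.656.

X = 0.656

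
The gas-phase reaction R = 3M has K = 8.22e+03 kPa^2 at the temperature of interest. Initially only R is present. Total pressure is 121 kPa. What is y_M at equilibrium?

Take 1 mol R as basis and let X be its fractional conversion, so ξ = X.
Moles: n_R = 1 − X; n_M = 3X.
Total moles n_T = 1 + 2X.
Mole fractions y_i = n_i/n_T; K = p_M^3 / (p_R) with p_i = y_i·P.
This yields a degree-3 equation in X; solving on (0,1), X = 0.338.
Then n_M = 1.01, n_T = 1.68, so y_M = 0.605.

y_M = 0.605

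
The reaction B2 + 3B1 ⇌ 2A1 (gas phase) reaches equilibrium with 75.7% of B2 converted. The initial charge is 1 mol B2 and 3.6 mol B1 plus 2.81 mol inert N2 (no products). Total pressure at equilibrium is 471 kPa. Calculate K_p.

Basis: 1 mol B2 initially; let X = conversion of B2. Extent ξ = X.
Mole table: n_B2 = 1 − X; n_B1 = 3.6 − 3X; n_A1 = 2X; n_I = 2.81 (inert).
Summing: n_T = 7.41 − 2X.
At X = 0.757: n_B2 = 0.243, n_B1 = 1.33, n_A1 = 1.51, n_T = 5.9.
p_i = (n_i/n_T)·P. K_p = p_A1^2 / (p_B2 p_B1^3) = 0.00063 kPa^-2.

K_p = 0.00063 kPa^-2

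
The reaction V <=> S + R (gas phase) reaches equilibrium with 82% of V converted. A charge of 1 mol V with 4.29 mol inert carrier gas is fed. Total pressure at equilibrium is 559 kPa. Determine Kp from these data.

Kp = 342 kPa

Take 1 mol V as basis and let X be its fractional conversion, so ξ = X.
Moles: n_V = 1 − X; n_S = X; n_R = X; n_I = 4.29 (inert).
Total moles n_T = 5.29 + X.
At X = 0.82: n_V = 0.18, n_S = 0.82, n_R = 0.82, n_T = 6.11.
p_i = (n_i/n_T)·P. Kp = p_S p_R / (p_V) = 342 kPa.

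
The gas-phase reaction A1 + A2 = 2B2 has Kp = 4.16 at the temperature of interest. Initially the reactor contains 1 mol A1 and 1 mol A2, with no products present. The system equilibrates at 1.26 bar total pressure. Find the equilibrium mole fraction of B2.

y_B2 = 0.505

Take 1 mol A1 as basis and let X be its fractional conversion, so ξ = X.
At extent ξ: n_A1 = 1 − X; n_A2 = 1 − X; n_B2 = 2X.
n_T stays at 2 (no change in mole number).
With p_i = (n_i/n_T)P, Kp = p_B2^2 / (p_A1 p_A2).
This yields a degree-2 equation in X; solving on (0,1), X = 0.505.
Then n_B2 = 1.01, n_T = 2, so y_B2 = 0.505.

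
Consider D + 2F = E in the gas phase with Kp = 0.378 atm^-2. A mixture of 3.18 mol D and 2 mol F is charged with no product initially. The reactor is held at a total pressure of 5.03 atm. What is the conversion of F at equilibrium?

X = 0.678

Let X = conversion of F (basis 2 mol F); extent of reaction ξ = X.
Moles: n_D = 3.18 − X; n_F = 2 − 2X; n_E = X.
Total moles n_T = 5.18 − 2X.
y_i = n_i/n_T, p_i = y_i·P. Kp = p_E / (p_D p_F^2).
Setting this equal to 0.378 atm^-2 and taking the physical root (0 < X < 1) gives X = 0.678.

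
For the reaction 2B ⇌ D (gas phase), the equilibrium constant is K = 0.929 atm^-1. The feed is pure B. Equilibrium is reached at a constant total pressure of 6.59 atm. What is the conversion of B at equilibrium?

X = 0.802

Let X = conversion of B (basis 1 mol B); extent of reaction ξ = 0.5X.
At extent ξ: n_B = 1 − X; n_D = 0.5X.
n_T = Σnᵢ = 1 − 0.5X.
y_i = n_i/n_T, p_i = y_i·P. K = p_D / (p_B^2).
This yields a degree-2 equation in X; solving on (0,1), X = 0.802.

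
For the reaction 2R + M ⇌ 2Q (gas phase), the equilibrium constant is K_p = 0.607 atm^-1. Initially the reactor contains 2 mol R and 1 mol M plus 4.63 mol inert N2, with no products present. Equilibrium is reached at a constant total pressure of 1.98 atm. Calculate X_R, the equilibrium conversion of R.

X = 0.258

Basis: 2 mol R initially; let X = conversion of R. Extent ξ = X.
At extent ξ: n_R = 2 − 2X; n_M = 1 − X; n_Q = 2X; n_I = 4.63 (inert).
Total moles n_T = 7.63 − X.
With p_i = (n_i/n_T)P, K_p = p_Q^2 / (p_R^2 p_M).
Setting this equal to 0.607 atm^-1 and taking the physical root (0 < X < 1) gives X = 0.258.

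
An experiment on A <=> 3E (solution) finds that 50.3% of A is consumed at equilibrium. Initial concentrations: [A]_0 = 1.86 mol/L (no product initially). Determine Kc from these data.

Kc = 23.9 (mol/L)^2

Let X = conversion of A.
Concentrations: [A] = 1.86 − 1.86X; [E] = 5.58X.
At X = 0.503: [A] = 0.924, [E] = 2.81.
Kc = [E]^3 / ([A]) = 23.9 (mol/L)^2.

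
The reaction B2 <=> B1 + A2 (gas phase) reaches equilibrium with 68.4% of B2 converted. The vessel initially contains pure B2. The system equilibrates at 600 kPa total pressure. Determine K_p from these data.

Take 1 mol B2 as basis and let X be its fractional conversion, so ξ = X.
Moles: n_B2 = 1 − X; n_B1 = X; n_A2 = X.
n_T = Σnᵢ = 1 + X.
At X = 0.684: n_B2 = 0.316, n_B1 = 0.684, n_A2 = 0.684, n_T = 1.68.
p_i = (n_i/n_T)·P. K_p = p_B1 p_A2 / (p_B2) = 528 kPa.

K_p = 528 kPa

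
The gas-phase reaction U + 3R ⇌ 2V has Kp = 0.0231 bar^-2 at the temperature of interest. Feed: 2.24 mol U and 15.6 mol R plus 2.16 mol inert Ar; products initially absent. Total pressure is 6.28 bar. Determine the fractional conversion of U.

Basis: 2.24 mol U initially; let X = conversion of U. Extent ξ = 2.24X.
Moles: n_U = 2.24 − 2.24X; n_R = 15.6 − 6.72X; n_V = 4.48X; n_I = 2.16 (inert).
Summing: n_T = 20 − 4.48X.
With p_i = (n_i/n_T)P, Kp = p_V^2 / (p_U p_R^3).
Setting this equal to 0.0231 bar^-2 and taking the physical root (0 < X < 1) gives X = 0.524.

X = 0.524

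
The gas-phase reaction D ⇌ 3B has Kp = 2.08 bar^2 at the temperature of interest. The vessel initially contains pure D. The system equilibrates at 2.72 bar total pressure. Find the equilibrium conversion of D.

X = 0.261

Take 1 mol D as basis and let X be its fractional conversion, so ξ = X.
Mole table: n_D = 1 − X; n_B = 3X.
n_T = Σnᵢ = 1 + 2X.
With p_i = (n_i/n_T)P, Kp = p_B^3 / (p_D).
Equating to 2.08 bar^2 and solving on 0 < X < 1: X = 0.261.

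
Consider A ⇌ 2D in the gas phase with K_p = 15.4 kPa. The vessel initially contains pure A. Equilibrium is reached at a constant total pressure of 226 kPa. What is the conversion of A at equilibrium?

Take 1 mol A as basis and let X be its fractional conversion, so ξ = X.
Mole table: n_A = 1 − X; n_D = 2X.
Summing: n_T = 1 + X.
y_i = n_i/n_T, p_i = y_i·P. K_p = p_D^2 / (p_A).
Setting this equal to 15.4 kPa and taking the physical root (0 < X < 1) gives X = 0.129.

X = 0.129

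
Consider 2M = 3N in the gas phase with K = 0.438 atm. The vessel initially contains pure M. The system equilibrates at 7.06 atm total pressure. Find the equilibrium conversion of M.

Let X = conversion of M (basis 1 mol M); extent of reaction ξ = 0.5X.
Species balance: n_M = 1 − X; n_N = 1.5X.
n_T = Σnᵢ = 1 + 0.5X.
With p_i = (n_i/n_T)P, K = p_N^3 / (p_M^2).
Setting this equal to 0.438 atm and taking the physical root (0 < X < 1) gives X = 0.230.

X = 0.230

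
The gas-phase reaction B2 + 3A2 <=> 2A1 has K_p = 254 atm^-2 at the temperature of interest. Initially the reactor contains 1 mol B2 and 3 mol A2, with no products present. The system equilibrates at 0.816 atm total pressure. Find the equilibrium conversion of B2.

X = 0.764

Let X = conversion of B2 (basis 1 mol B2); extent of reaction ξ = X.
Species balance: n_B2 = 1 − X; n_A2 = 3 − 3X; n_A1 = 2X.
Total moles n_T = 4 − 2X.
Mole fractions y_i = n_i/n_T; K_p = p_A1^2 / (p_B2 p_A2^3) with p_i = y_i·P.
Substituting and setting equal to 254 atm^-2 gives a polynomial in X; the root in (0,1) is X = 0.764.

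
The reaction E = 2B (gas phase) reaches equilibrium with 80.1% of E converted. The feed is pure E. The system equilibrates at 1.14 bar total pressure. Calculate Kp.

Basis: 1 mol E initially; let X = conversion of E. Extent ξ = X.
Mole table: n_E = 1 − X; n_B = 2X.
n_T = Σnᵢ = 1 + X.
At X = 0.801: n_E = 0.199, n_B = 1.6, n_T = 1.8.
p_i = (n_i/n_T)·P. Kp = p_B^2 / (p_E) = 8.16 bar.

Kp = 8.16 bar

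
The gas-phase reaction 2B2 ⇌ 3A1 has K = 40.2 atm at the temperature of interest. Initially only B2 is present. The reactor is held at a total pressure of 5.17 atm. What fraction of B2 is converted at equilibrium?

X = 0.681

Take 1 mol B2 as basis and let X be its fractional conversion, so ξ = 0.5X.
Mole table: n_B2 = 1 − X; n_A1 = 1.5X.
Summing: n_T = 1 + 0.5X.
With p_i = (n_i/n_T)P, K = p_A1^3 / (p_B2^2).
Equating to 40.2 atm and solving on 0 < X < 1: X = 0.681.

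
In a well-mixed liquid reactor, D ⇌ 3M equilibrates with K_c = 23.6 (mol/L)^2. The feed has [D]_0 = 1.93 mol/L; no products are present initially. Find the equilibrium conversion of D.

Let X = conversion of D; extent ξ = 1.93·X mol/L.
Concentrations: [D] = 1.93 − 1.93X; [M] = 5.79X.
K_c = [M]^3 / ([D]).
Equating to 23.6 (mol/L)^2: the physical root is X = 0.492.

X = 0.492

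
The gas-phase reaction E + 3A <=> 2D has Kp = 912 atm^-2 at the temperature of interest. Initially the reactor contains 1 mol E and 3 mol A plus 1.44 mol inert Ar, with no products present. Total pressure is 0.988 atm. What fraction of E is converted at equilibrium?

X = 0.801

Basis: 1 mol E initially; let X = conversion of E. Extent ξ = X.
Mole table: n_E = 1 − X; n_A = 3 − 3X; n_D = 2X; n_I = 1.44 (inert).
n_T = Σnᵢ = 5.44 − 2X.
Mole fractions y_i = n_i/n_T; Kp = p_D^2 / (p_E p_A^3) with p_i = y_i·P.
Setting this equal to 912 atm^-2 and taking the physical root (0 < X < 1) gives X = 0.801.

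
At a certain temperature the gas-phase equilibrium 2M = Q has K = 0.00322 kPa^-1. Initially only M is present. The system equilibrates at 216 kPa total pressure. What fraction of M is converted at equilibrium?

X = 0.486

Basis: 1 mol M initially; let X = conversion of M. Extent ξ = 0.5X.
At extent ξ: n_M = 1 − X; n_Q = 0.5X.
n_T = Σnᵢ = 1 − 0.5X.
Mole fractions y_i = n_i/n_T; K = p_Q / (p_M^2) with p_i = y_i·P.
Equating to 0.00322 kPa^-1 and solving on 0 < X < 1: X = 0.486.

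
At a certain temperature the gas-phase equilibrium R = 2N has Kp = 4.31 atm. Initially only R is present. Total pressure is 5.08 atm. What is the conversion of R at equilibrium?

Basis: 1 mol R initially; let X = conversion of R. Extent ξ = X.
Mole table: n_R = 1 − X; n_N = 2X.
Total moles n_T = 1 + X.
With p_i = (n_i/n_T)P, Kp = p_N^2 / (p_R).
This yields a degree-2 equation in X; solving on (0,1), X = 0.418.

X = 0.418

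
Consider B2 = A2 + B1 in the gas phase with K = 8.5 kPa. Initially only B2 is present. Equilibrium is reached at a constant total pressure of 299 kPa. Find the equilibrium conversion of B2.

Basis: 1 mol B2 initially; let X = conversion of B2. Extent ξ = X.
Mole table: n_B2 = 1 − X; n_A2 = X; n_B1 = X.
n_T = Σnᵢ = 1 + X.
With p_i = (n_i/n_T)P, K = p_A2 p_B1 / (p_B2).
Setting this equal to 8.5 kPa and taking the physical root (0 < X < 1) gives X = 0.166.

X = 0.166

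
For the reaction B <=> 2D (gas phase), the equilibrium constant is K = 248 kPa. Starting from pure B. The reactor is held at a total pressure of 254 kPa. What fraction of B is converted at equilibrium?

Basis: 1 mol B initially; let X = conversion of B. Extent ξ = X.
Species balance: n_B = 1 − X; n_D = 2X.
Summing: n_T = 1 + X.
y_i = n_i/n_T, p_i = y_i·P. K = p_D^2 / (p_B).
This yields a degree-2 equation in X; solving on (0,1), X = 0.443.

X = 0.443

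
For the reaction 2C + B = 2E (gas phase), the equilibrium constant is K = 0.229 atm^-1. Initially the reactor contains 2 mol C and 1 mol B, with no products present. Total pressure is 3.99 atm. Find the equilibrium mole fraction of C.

Basis: 2 mol C initially; let X = conversion of C. Extent ξ = X.
At extent ξ: n_C = 2 − 2X; n_B = 1 − X; n_E = 2X.
Total moles n_T = 3 − X.
y_i = n_i/n_T, p_i = y_i·P. K = p_E^2 / (p_C^2 p_B).
Equating to 0.229 atm^-1 and solving on 0 < X < 1: X = 0.324.
Then n_C = 1.35, n_T = 2.68, so y_C = 0.505.

y_C = 0.505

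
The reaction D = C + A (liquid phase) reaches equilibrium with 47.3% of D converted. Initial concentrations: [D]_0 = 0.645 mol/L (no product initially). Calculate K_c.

K_c = 0.274 mol/L

Let X = conversion of D.
Concentrations: [D] = 0.645 − 0.645X; [C] = 0.645X; [A] = 0.645X.
At X = 0.473: [D] = 0.34, [C] = 0.305, [A] = 0.305.
K_c = [C] [A] / ([D]) = 0.274 mol/L.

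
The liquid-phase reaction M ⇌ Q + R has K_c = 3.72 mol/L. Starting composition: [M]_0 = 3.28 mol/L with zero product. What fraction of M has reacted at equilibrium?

Let X = conversion of M; extent ξ = 3.28·X mol/L.
Concentrations: [M] = 3.28 − 3.28X; [Q] = 3.28X; [R] = 3.28X.
K_c = [Q] [R] / ([M]).
Setting equal to 3.72 and solving for X on (0,1) gives X = 0.639.

X = 0.639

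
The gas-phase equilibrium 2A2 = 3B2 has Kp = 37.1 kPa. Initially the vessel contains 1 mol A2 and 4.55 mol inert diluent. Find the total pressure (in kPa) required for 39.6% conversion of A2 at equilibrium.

P = 371 kPa

Let X = conversion of A2 (basis 1 mol A2); extent of reaction ξ = 0.5X.
Species balance: n_A2 = 1 − X; n_B2 = 1.5X; n_I = 4.55 (inert).
Summing: n_T = 5.55 + 0.5X.
Kp = p_B2^3 / (p_A2^2) with p_i = (n_i/n_T)·P.
At X = 0.396: the mole-fraction product g(X) = Π y_i^ν_i = 0.09995. Since Kp = g(X)·P^{1}, P = (Kp/g)^(1/1) = (37.1/0.09995)^(1/1) = 371 kPa.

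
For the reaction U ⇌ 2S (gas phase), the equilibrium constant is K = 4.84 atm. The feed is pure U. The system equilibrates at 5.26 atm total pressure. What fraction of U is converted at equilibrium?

Basis: 1 mol U initially; let X = conversion of U. Extent ξ = X.
At extent ξ: n_U = 1 − X; n_S = 2X.
Total moles n_T = 1 + X.
With p_i = (n_i/n_T)P, K = p_S^2 / (p_U).
Substituting and setting equal to 4.84 atm gives a polynomial in X; the root in (0,1) is X = 0.432.

X = 0.432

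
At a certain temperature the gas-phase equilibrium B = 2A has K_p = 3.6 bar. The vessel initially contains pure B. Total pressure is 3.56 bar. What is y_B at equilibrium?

y_B = 0.380

Take 1 mol B as basis and let X be its fractional conversion, so ξ = X.
At extent ξ: n_B = 1 − X; n_A = 2X.
Summing: n_T = 1 + X.
With p_i = (n_i/n_T)P, K_p = p_A^2 / (p_B).
Equating to 3.6 bar and solving on 0 < X < 1: X = 0.449.
Then n_B = 0.551, n_T = 1.45, so y_B = 0.380.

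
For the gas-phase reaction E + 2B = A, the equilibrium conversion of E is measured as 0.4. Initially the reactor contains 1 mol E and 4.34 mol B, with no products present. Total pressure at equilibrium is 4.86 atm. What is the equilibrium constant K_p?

Basis: 1 mol E initially; let X = conversion of E. Extent ξ = X.
Species balance: n_E = 1 − X; n_B = 4.34 − 2X; n_A = X.
Total moles n_T = 5.34 − 2X.
At X = 0.4: n_E = 0.6, n_B = 3.54, n_A = 0.4, n_T = 4.54.
p_i = (n_i/n_T)·P. K_p = p_A / (p_E p_B^2) = 0.0464 atm^-2.

K_p = 0.0464 atm^-2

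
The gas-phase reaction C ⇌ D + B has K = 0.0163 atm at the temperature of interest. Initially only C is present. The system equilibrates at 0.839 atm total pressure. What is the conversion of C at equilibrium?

X = 0.138

Let X = conversion of C (basis 1 mol C); extent of reaction ξ = X.
Species balance: n_C = 1 − X; n_D = X; n_B = X.
Total moles n_T = 1 + X.
Mole fractions y_i = n_i/n_T; K = p_D p_B / (p_C) with p_i = y_i·P.
Equating to 0.0163 atm and solving on 0 < X < 1: X = 0.138.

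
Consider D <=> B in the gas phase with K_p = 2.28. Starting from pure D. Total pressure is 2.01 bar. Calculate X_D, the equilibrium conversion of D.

Basis: 1 mol D initially; let X = conversion of D. Extent ξ = X.
Moles: n_D = 1 − X; n_B = X.
n_T stays at 1 (no change in mole number).
Mole fractions y_i = n_i/n_T; K_p = p_B / (p_D) with p_i = y_i·P.
Equating to 2.28 and solving on 0 < X < 1: X = 0.695.

X = 0.695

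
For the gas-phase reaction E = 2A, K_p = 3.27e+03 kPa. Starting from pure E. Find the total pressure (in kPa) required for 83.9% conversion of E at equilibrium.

Basis: 1 mol E initially; let X = conversion of E. Extent ξ = X.
Species balance: n_E = 1 − X; n_A = 2X.
n_T = Σnᵢ = 1 + X.
K_p = p_A^2 / (p_E) with p_i = (n_i/n_T)·P.
At X = 0.839: the mole-fraction product g(X) = Π y_i^ν_i = 9.51. Since K_p = g(X)·P^{1}, P = (K_p/g)^(1/1) = (3.27e+03/9.51)^(1/1) = 344 kPa.

P = 344 kPa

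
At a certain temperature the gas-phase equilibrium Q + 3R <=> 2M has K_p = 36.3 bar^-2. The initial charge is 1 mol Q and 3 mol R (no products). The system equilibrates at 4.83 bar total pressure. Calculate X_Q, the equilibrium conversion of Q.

X = 0.839

Let X = conversion of Q (basis 1 mol Q); extent of reaction ξ = X.
Species balance: n_Q = 1 − X; n_R = 3 − 3X; n_M = 2X.
n_T = Σnᵢ = 4 − 2X.
With p_i = (n_i/n_T)P, K_p = p_M^2 / (p_Q p_R^3).
Setting this equal to 36.3 bar^-2 and taking the physical root (0 < X < 1) gives X = 0.839.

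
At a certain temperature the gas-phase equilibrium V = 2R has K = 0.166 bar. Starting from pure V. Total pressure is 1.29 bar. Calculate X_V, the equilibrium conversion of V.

Take 1 mol V as basis and let X be its fractional conversion, so ξ = X.
Species balance: n_V = 1 − X; n_R = 2X.
n_T = Σnᵢ = 1 + X.
Mole fractions y_i = n_i/n_T; K = p_R^2 / (p_V) with p_i = y_i·P.
Substituting and setting equal to 0.166 bar gives a polynomial in X; the root in (0,1) is X = 0.177.

X = 0.177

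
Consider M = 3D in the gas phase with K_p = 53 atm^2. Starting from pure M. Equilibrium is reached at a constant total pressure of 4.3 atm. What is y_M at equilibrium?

y_M = 0.187

Take 1 mol M as basis and let X be its fractional conversion, so ξ = X.
Moles: n_M = 1 − X; n_D = 3X.
n_T = Σnᵢ = 1 + 2X.
Mole fractions y_i = n_i/n_T; K_p = p_D^3 / (p_M) with p_i = y_i·P.
Setting this equal to 53 atm^2 and taking the physical root (0 < X < 1) gives X = 0.591.
Then n_M = 0.409, n_T = 2.18, so y_M = 0.187.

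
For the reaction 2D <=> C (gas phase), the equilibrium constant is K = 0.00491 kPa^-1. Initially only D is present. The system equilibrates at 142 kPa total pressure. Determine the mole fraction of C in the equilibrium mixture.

Let X = conversion of D (basis 1 mol D); extent of reaction ξ = 0.5X.
At extent ξ: n_D = 1 − X; n_C = 0.5X.
Total moles n_T = 1 − 0.5X.
With p_i = (n_i/n_T)P, K = p_C / (p_D^2).
Equating to 0.00491 kPa^-1 and solving on 0 < X < 1: X = 0.486.
Then n_C = 0.243, n_T = 0.757, so y_C = 0.321.

y_C = 0.321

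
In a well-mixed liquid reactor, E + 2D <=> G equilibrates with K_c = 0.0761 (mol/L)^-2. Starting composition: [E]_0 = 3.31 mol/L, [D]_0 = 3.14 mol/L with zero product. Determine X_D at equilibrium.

Let X = conversion of D; extent ξ = 3.14X/2 mol/L.
Concentrations: [E] = 3.31 − 1.57X; [D] = 3.14 − 3.14X; [G] = 1.57X.
K_c = [G] / ([E] [D]^2).
Solving K_c = 0.0761 for X ∈ (0,1): X = 0.422.

X = 0.422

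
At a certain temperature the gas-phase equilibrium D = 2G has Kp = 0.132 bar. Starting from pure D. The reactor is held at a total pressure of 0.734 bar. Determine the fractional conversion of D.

X = 0.207

Take 1 mol D as basis and let X be its fractional conversion, so ξ = X.
Moles: n_D = 1 − X; n_G = 2X.
Summing: n_T = 1 + X.
With p_i = (n_i/n_T)P, Kp = p_G^2 / (p_D).
Substituting and setting equal to 0.132 bar gives a polynomial in X; the root in (0,1) is X = 0.207.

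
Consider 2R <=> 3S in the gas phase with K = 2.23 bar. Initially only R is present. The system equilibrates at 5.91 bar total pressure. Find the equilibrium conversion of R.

Let X = conversion of R (basis 1 mol R); extent of reaction ξ = 0.5X.
Moles: n_R = 1 − X; n_S = 1.5X.
Summing: n_T = 1 + 0.5X.
With p_i = (n_i/n_T)P, K = p_S^3 / (p_R^2).
Setting this equal to 2.23 bar and taking the physical root (0 < X < 1) gives X = 0.373.

X = 0.373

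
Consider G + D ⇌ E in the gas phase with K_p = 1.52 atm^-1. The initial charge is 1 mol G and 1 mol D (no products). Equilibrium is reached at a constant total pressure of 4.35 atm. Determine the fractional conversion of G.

X = 0.638

Take 1 mol G as basis and let X be its fractional conversion, so ξ = X.
Species balance: n_G = 1 − X; n_D = 1 − X; n_E = X.
Summing: n_T = 2 − X.
Mole fractions y_i = n_i/n_T; K_p = p_E / (p_G p_D) with p_i = y_i·P.
This yields a degree-2 equation in X; solving on (0,1), X = 0.638.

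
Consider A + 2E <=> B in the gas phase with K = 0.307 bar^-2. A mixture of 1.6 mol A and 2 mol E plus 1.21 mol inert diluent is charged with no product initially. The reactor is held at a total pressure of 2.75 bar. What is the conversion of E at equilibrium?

X = 0.318

Take 2 mol E as basis and let X be its fractional conversion, so ξ = X.
Moles: n_A = 1.6 − X; n_E = 2 − 2X; n_B = X; n_I = 1.21 (inert).
n_T = Σnᵢ = 4.81 − 2X.
y_i = n_i/n_T, p_i = y_i·P. K = p_B / (p_A p_E^2).
Setting this equal to 0.307 bar^-2 and taking the physical root (0 < X < 1) gives X = 0.318.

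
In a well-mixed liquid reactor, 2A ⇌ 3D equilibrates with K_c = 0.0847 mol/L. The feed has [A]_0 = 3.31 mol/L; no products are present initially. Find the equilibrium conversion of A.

X = 0.173

Let X = conversion of A; extent ξ = 3.31X/2 mol/L.
Concentrations: [A] = 3.31 − 3.31X; [D] = 4.96X.
K_c = [D]^3 / ([A]^2).
This equals 0.0847 at X = 0.173 (the root in 0 < X < 1).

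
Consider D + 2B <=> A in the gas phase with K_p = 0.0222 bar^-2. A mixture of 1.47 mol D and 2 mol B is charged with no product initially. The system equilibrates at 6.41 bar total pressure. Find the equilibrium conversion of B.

X = 0.271

Take 2 mol B as basis and let X be its fractional conversion, so ξ = X.
Moles: n_D = 1.47 − X; n_B = 2 − 2X; n_A = X.
Summing: n_T = 3.47 − 2X.
Mole fractions y_i = n_i/n_T; K_p = p_A / (p_D p_B^2) with p_i = y_i·P.
Substituting and setting equal to 0.0222 bar^-2 gives a polynomial in X; the root in (0,1) is X = 0.271.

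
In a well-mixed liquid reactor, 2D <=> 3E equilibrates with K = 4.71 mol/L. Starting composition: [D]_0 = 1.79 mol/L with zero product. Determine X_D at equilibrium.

Let X = conversion of D; extent ξ = 1.79X/2 mol/L.
Concentrations: [D] = 1.79 − 1.79X; [E] = 2.69X.
K = [E]^3 / ([D]^2).
Setting equal to 4.71 and solving for X on (0,1) gives X = 0.545.

X = 0.545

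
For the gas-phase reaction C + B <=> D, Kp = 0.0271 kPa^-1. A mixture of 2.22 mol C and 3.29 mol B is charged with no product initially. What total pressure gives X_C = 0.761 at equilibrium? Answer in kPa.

P = 280 kPa

Take 2.22 mol C as basis and let X be its fractional conversion, so ξ = 2.22X.
Mole table: n_C = 2.22 − 2.22X; n_B = 3.29 − 2.22X; n_D = 2.22X.
Summing: n_T = 5.51 − 2.22X.
Kp = p_D / (p_C p_B) with p_i = (n_i/n_T)·P.
At X = 0.761: the mole-fraction product g(X) = Π y_i^ν_i = 7.6. Since Kp = g(X)·P^{-1}, P = (g/Kp)^(1/1) = (7.6/0.0271)^(1/1) = 280 kPa.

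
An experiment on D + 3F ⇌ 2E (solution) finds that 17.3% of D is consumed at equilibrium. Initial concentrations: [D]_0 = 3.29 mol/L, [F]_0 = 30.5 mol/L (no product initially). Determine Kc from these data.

Kc = 2e-05 (mol/L)^-2

Let X = conversion of D.
Concentrations: [D] = 3.29 − 3.29X; [F] = 30.5 − 9.87X; [E] = 6.58X.
At X = 0.173: [D] = 2.72, [F] = 28.8, [E] = 1.14.
Kc = [E]^2 / ([D] [F]^3) = 2e-05 (mol/L)^-2.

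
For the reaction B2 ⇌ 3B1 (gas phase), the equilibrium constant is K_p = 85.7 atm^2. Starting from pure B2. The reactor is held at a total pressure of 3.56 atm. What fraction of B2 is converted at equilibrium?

X = 0.738

Basis: 1 mol B2 initially; let X = conversion of B2. Extent ξ = X.
Mole table: n_B2 = 1 − X; n_B1 = 3X.
Summing: n_T = 1 + 2X.
y_i = n_i/n_T, p_i = y_i·P. K_p = p_B1^3 / (p_B2).
Substituting and setting equal to 85.7 atm^2 gives a polynomial in X; the root in (0,1) is X = 0.738.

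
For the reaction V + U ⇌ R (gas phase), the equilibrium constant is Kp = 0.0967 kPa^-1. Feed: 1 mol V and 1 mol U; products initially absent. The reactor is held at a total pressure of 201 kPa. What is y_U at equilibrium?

Take 1 mol V as basis and let X be its fractional conversion, so ξ = X.
Mole table: n_V = 1 − X; n_U = 1 − X; n_R = X.
n_T = Σnᵢ = 2 − X.
With p_i = (n_i/n_T)P, Kp = p_R / (p_V p_U).
This yields a degree-2 equation in X; solving on (0,1), X = 0.779.
Then n_U = 0.221, n_T = 1.22, so y_U = 0.181.

y_U = 0.181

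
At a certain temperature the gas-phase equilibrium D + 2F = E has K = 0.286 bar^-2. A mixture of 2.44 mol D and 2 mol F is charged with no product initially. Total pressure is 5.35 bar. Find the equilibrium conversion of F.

X = 0.667

Take 2 mol F as basis and let X be its fractional conversion, so ξ = X.
Moles: n_D = 2.44 − X; n_F = 2 − 2X; n_E = X.
Total moles n_T = 4.44 − 2X.
y_i = n_i/n_T, p_i = y_i·P. K = p_E / (p_D p_F^2).
Substituting and setting equal to 0.286 bar^-2 gives a polynomial in X; the root in (0,1) is X = 0.667.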